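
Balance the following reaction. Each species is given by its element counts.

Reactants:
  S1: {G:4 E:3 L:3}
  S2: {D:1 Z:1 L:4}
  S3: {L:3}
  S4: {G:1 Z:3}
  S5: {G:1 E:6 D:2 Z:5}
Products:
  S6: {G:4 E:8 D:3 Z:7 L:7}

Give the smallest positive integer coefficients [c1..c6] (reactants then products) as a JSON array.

G: 2·4+3·0+1·0+1·1+3·1 = 12 | 3·4 = 12
E: 2·3+3·0+1·0+1·0+3·6 = 24 | 3·8 = 24
D: 2·0+3·1+1·0+1·0+3·2 = 9 | 3·3 = 9
Z: 2·0+3·1+1·0+1·3+3·5 = 21 | 3·7 = 21
L: 2·3+3·4+1·3+1·0+3·0 = 21 | 3·7 = 21
gcd(2,3,1,1,3,3) = 1

Coefficients: [2, 3, 1, 1, 3, 3]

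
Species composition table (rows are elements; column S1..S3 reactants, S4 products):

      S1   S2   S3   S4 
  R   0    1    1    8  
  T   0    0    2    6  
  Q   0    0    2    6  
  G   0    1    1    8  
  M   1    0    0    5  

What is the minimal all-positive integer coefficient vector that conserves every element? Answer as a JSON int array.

R: 5·0+5·1+3·1 = 8 | 1·8 = 8
T: 5·0+5·0+3·2 = 6 | 1·6 = 6
Q: 5·0+5·0+3·2 = 6 | 1·6 = 6
G: 5·0+5·1+3·1 = 8 | 1·8 = 8
M: 5·1+5·0+3·0 = 5 | 1·5 = 5
gcd(5,5,3,1) = 1

Coefficients: [5, 5, 3, 1]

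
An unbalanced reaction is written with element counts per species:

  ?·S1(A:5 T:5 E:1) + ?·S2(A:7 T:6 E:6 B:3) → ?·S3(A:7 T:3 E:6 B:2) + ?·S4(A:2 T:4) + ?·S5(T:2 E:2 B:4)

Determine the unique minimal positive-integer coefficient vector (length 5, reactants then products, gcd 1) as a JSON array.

Coefficients: [2, 4, 4, 5, 1]

A: 2·5+4·7 = 38 | 4·7+5·2+1·0 = 38
T: 2·5+4·6 = 34 | 4·3+5·4+1·2 = 34
E: 2·1+4·6 = 26 | 4·6+5·0+1·2 = 26
B: 2·0+4·3 = 12 | 4·2+5·0+1·4 = 12
gcd(2,4,4,5,1) = 1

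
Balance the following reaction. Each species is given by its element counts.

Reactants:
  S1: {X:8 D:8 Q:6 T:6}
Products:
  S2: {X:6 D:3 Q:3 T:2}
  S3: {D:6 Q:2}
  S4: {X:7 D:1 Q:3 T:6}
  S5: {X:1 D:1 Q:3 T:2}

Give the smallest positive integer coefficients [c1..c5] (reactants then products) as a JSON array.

X: 6·8 = 48 | 2·6+6·0+5·7+1·1 = 48
D: 6·8 = 48 | 2·3+6·6+5·1+1·1 = 48
Q: 6·6 = 36 | 2·3+6·2+5·3+1·3 = 36
T: 6·6 = 36 | 2·2+6·0+5·6+1·2 = 36
gcd(6,2,6,5,1) = 1

Coefficients: [6, 2, 6, 5, 1]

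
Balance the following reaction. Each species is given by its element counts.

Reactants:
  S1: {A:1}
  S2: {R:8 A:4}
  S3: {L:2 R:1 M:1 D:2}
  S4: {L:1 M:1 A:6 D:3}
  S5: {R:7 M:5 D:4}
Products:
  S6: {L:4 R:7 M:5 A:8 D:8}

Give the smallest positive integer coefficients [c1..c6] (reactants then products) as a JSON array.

Coefficients: [4, 1, 6, 4, 2, 4]

L: 4·0+1·0+6·2+4·1+2·0 = 16 | 4·4 = 16
R: 4·0+1·8+6·1+4·0+2·7 = 28 | 4·7 = 28
M: 4·0+1·0+6·1+4·1+2·5 = 20 | 4·5 = 20
A: 4·1+1·4+6·0+4·6+2·0 = 32 | 4·8 = 32
D: 4·0+1·0+6·2+4·3+2·4 = 32 | 4·8 = 32
gcd(4,1,6,4,2,4) = 1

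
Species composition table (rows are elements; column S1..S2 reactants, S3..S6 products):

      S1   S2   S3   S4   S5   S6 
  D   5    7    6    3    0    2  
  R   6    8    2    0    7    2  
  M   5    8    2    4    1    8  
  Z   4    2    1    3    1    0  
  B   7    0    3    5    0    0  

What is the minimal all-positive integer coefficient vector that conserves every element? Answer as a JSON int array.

D: 6·5+2·7 = 44 | 4·6+6·3+6·0+1·2 = 44
R: 6·6+2·8 = 52 | 4·2+6·0+6·7+1·2 = 52
M: 6·5+2·8 = 46 | 4·2+6·4+6·1+1·8 = 46
Z: 6·4+2·2 = 28 | 4·1+6·3+6·1+1·0 = 28
B: 6·7+2·0 = 42 | 4·3+6·5+6·0+1·0 = 42
gcd(6,2,4,6,6,1) = 1

Coefficients: [6, 2, 4, 6, 6, 1]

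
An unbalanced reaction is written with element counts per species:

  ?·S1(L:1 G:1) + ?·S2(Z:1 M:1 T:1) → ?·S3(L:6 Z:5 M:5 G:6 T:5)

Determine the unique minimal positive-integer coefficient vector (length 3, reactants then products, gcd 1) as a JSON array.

L: 6·1+5·0 = 6 | 1·6 = 6
Z: 6·0+5·1 = 5 | 1·5 = 5
M: 6·0+5·1 = 5 | 1·5 = 5
G: 6·1+5·0 = 6 | 1·6 = 6
T: 6·0+5·1 = 5 | 1·5 = 5
gcd(6,5,1) = 1

Coefficients: [6, 5, 1]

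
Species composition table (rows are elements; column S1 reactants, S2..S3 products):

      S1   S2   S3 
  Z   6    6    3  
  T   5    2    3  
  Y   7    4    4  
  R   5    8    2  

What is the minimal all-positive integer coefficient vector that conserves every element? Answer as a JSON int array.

Coefficients: [4, 1, 6]

Z: 4·6 = 24 | 1·6+6·3 = 24
T: 4·5 = 20 | 1·2+6·3 = 20
Y: 4·7 = 28 | 1·4+6·4 = 28
R: 4·5 = 20 | 1·8+6·2 = 20
gcd(4,1,6) = 1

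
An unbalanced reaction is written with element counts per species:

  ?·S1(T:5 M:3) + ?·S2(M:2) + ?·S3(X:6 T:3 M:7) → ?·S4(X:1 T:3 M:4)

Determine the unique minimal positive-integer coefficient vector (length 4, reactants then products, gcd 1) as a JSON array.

Coefficients: [3, 4, 1, 6]

X: 3·0+4·0+1·6 = 6 | 6·1 = 6
T: 3·5+4·0+1·3 = 18 | 6·3 = 18
M: 3·3+4·2+1·7 = 24 | 6·4 = 24
gcd(3,4,1,6) = 1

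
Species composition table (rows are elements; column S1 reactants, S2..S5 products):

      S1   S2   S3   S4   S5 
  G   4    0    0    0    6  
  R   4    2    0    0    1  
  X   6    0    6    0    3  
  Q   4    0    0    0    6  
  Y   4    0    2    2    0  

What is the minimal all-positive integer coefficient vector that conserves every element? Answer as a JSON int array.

G: 3·4 = 12 | 5·0+2·0+4·0+2·6 = 12
R: 3·4 = 12 | 5·2+2·0+4·0+2·1 = 12
X: 3·6 = 18 | 5·0+2·6+4·0+2·3 = 18
Q: 3·4 = 12 | 5·0+2·0+4·0+2·6 = 12
Y: 3·4 = 12 | 5·0+2·2+4·2+2·0 = 12
gcd(3,5,2,4,2) = 1

Coefficients: [3, 5, 2, 4, 2]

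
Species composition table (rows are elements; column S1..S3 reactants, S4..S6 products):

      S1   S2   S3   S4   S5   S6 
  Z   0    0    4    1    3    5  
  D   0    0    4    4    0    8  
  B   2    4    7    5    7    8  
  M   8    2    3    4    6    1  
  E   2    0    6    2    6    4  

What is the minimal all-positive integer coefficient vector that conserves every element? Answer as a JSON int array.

Coefficients: [2, 3, 5, 3, 4, 1]

Z: 2·0+3·0+5·4 = 20 | 3·1+4·3+1·5 = 20
D: 2·0+3·0+5·4 = 20 | 3·4+4·0+1·8 = 20
B: 2·2+3·4+5·7 = 51 | 3·5+4·7+1·8 = 51
M: 2·8+3·2+5·3 = 37 | 3·4+4·6+1·1 = 37
E: 2·2+3·0+5·6 = 34 | 3·2+4·6+1·4 = 34
gcd(2,3,5,3,4,1) = 1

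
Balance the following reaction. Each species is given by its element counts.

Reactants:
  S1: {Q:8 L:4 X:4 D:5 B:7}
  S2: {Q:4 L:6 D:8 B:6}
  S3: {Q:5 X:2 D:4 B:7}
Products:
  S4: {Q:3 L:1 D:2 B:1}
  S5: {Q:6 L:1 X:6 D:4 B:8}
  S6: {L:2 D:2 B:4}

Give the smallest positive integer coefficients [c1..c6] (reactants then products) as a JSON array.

Q: 2·8+1·4+2·5 = 30 | 6·3+2·6+3·0 = 30
L: 2·4+1·6+2·0 = 14 | 6·1+2·1+3·2 = 14
X: 2·4+1·0+2·2 = 12 | 6·0+2·6+3·0 = 12
D: 2·5+1·8+2·4 = 26 | 6·2+2·4+3·2 = 26
B: 2·7+1·6+2·7 = 34 | 6·1+2·8+3·4 = 34
gcd(2,1,2,6,2,3) = 1

Coefficients: [2, 1, 2, 6, 2, 3]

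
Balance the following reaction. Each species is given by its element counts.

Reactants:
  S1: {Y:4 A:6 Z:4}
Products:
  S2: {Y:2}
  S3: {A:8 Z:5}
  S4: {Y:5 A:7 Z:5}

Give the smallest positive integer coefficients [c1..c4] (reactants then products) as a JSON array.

Y: 5·4 = 20 | 5·2+2·0+2·5 = 20
A: 5·6 = 30 | 5·0+2·8+2·7 = 30
Z: 5·4 = 20 | 5·0+2·5+2·5 = 20
gcd(5,5,2,2) = 1

Coefficients: [5, 5, 2, 2]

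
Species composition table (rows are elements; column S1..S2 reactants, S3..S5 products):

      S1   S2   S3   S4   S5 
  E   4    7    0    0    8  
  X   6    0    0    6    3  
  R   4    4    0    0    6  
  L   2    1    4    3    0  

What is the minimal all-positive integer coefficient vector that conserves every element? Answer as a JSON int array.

Coefficients: [5, 4, 2, 2, 6]

E: 5·4+4·7 = 48 | 2·0+2·0+6·8 = 48
X: 5·6+4·0 = 30 | 2·0+2·6+6·3 = 30
R: 5·4+4·4 = 36 | 2·0+2·0+6·6 = 36
L: 5·2+4·1 = 14 | 2·4+2·3+6·0 = 14
gcd(5,4,2,2,6) = 1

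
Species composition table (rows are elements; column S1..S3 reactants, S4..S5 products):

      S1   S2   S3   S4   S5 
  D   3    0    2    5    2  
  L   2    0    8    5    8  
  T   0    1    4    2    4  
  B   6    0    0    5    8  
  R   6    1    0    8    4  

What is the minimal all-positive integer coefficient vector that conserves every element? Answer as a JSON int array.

D: 6·3+4·0+3·2 = 24 | 4·5+2·2 = 24
L: 6·2+4·0+3·8 = 36 | 4·5+2·8 = 36
T: 6·0+4·1+3·4 = 16 | 4·2+2·4 = 16
B: 6·6+4·0+3·0 = 36 | 4·5+2·8 = 36
R: 6·6+4·1+3·0 = 40 | 4·8+2·4 = 40
gcd(6,4,3,4,2) = 1

Coefficients: [6, 4, 3, 4, 2]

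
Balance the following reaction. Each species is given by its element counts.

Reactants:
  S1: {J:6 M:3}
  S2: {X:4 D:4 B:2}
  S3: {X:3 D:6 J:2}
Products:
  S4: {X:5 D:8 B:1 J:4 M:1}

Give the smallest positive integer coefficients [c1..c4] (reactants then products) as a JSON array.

X: 2·0+3·4+6·3 = 30 | 6·5 = 30
D: 2·0+3·4+6·6 = 48 | 6·8 = 48
B: 2·0+3·2+6·0 = 6 | 6·1 = 6
J: 2·6+3·0+6·2 = 24 | 6·4 = 24
M: 2·3+3·0+6·0 = 6 | 6·1 = 6
gcd(2,3,6,6) = 1

Coefficients: [2, 3, 6, 6]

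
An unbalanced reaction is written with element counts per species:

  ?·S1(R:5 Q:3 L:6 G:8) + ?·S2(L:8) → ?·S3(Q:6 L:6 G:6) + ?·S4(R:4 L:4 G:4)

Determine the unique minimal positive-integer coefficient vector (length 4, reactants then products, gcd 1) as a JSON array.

R: 4·5+1·0 = 20 | 2·0+5·4 = 20
Q: 4·3+1·0 = 12 | 2·6+5·0 = 12
L: 4·6+1·8 = 32 | 2·6+5·4 = 32
G: 4·8+1·0 = 32 | 2·6+5·4 = 32
gcd(4,1,2,5) = 1

Coefficients: [4, 1, 2, 5]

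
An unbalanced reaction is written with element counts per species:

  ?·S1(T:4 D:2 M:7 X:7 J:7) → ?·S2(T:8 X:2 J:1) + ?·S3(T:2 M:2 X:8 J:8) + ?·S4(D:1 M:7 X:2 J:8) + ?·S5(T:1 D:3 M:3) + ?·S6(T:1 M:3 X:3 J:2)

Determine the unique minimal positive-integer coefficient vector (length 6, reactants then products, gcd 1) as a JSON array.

T: 5·4 = 20 | 1·8+2·2+1·0+3·1+5·1 = 20
D: 5·2 = 10 | 1·0+2·0+1·1+3·3+5·0 = 10
M: 5·7 = 35 | 1·0+2·2+1·7+3·3+5·3 = 35
X: 5·7 = 35 | 1·2+2·8+1·2+3·0+5·3 = 35
J: 5·7 = 35 | 1·1+2·8+1·8+3·0+5·2 = 35
gcd(5,1,2,1,3,5) = 1

Coefficients: [5, 1, 2, 1, 3, 5]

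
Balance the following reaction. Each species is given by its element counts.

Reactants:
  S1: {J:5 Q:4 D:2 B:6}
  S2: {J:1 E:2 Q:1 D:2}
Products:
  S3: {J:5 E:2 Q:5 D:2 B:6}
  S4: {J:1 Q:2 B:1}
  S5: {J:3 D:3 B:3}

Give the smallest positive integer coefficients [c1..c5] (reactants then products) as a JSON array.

J: 6·5+3·1 = 33 | 3·5+6·1+4·3 = 33
E: 6·0+3·2 = 6 | 3·2+6·0+4·0 = 6
Q: 6·4+3·1 = 27 | 3·5+6·2+4·0 = 27
D: 6·2+3·2 = 18 | 3·2+6·0+4·3 = 18
B: 6·6+3·0 = 36 | 3·6+6·1+4·3 = 36
gcd(6,3,3,6,4) = 1

Coefficients: [6, 3, 3, 6, 4]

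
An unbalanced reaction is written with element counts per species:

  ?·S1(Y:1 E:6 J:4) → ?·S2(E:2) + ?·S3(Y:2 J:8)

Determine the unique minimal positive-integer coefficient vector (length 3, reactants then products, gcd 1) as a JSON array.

Coefficients: [2, 6, 1]

Y: 2·1 = 2 | 6·0+1·2 = 2
E: 2·6 = 12 | 6·2+1·0 = 12
J: 2·4 = 8 | 6·0+1·8 = 8
gcd(2,6,1) = 1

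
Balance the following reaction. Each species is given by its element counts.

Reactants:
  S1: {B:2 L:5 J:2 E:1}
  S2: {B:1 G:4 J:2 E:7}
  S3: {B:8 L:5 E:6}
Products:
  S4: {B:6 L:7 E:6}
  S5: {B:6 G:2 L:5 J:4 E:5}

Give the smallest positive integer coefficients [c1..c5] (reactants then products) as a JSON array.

B: 6·2+2·1+5·8 = 54 | 5·6+4·6 = 54
G: 6·0+2·4+5·0 = 8 | 5·0+4·2 = 8
L: 6·5+2·0+5·5 = 55 | 5·7+4·5 = 55
J: 6·2+2·2+5·0 = 16 | 5·0+4·4 = 16
E: 6·1+2·7+5·6 = 50 | 5·6+4·5 = 50
gcd(6,2,5,5,4) = 1

Coefficients: [6, 2, 5, 5, 4]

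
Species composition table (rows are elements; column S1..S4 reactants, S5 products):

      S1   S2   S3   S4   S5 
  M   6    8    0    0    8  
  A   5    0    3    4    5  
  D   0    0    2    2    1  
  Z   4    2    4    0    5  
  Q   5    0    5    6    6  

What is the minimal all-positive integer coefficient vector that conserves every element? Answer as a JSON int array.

Coefficients: [4, 3, 2, 1, 6]

M: 4·6+3·8+2·0+1·0 = 48 | 6·8 = 48
A: 4·5+3·0+2·3+1·4 = 30 | 6·5 = 30
D: 4·0+3·0+2·2+1·2 = 6 | 6·1 = 6
Z: 4·4+3·2+2·4+1·0 = 30 | 6·5 = 30
Q: 4·5+3·0+2·5+1·6 = 36 | 6·6 = 36
gcd(4,3,2,1,6) = 1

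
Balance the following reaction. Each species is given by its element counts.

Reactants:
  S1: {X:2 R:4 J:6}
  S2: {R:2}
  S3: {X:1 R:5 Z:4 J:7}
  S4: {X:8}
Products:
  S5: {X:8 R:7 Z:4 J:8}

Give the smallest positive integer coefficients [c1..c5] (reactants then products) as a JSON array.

Coefficients: [1, 4, 6, 5, 6]

X: 1·2+4·0+6·1+5·8 = 48 | 6·8 = 48
R: 1·4+4·2+6·5+5·0 = 42 | 6·7 = 42
Z: 1·0+4·0+6·4+5·0 = 24 | 6·4 = 24
J: 1·6+4·0+6·7+5·0 = 48 | 6·8 = 48
gcd(1,4,6,5,6) = 1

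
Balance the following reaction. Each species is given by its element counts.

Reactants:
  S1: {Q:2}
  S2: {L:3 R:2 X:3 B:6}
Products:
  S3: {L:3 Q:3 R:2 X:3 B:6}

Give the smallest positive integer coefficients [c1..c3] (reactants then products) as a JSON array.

Coefficients: [3, 2, 2]

L: 3·0+2·3 = 6 | 2·3 = 6
Q: 3·2+2·0 = 6 | 2·3 = 6
R: 3·0+2·2 = 4 | 2·2 = 4
X: 3·0+2·3 = 6 | 2·3 = 6
B: 3·0+2·6 = 12 | 2·6 = 12
gcd(3,2,2) = 1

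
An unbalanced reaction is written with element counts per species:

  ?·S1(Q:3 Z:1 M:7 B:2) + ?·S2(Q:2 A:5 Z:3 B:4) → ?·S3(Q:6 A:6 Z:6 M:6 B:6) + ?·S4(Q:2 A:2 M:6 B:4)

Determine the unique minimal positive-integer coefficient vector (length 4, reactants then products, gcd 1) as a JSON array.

Q: 6·3+6·2 = 30 | 4·6+3·2 = 30
A: 6·0+6·5 = 30 | 4·6+3·2 = 30
Z: 6·1+6·3 = 24 | 4·6+3·0 = 24
M: 6·7+6·0 = 42 | 4·6+3·6 = 42
B: 6·2+6·4 = 36 | 4·6+3·4 = 36
gcd(6,6,4,3) = 1

Coefficients: [6, 6, 4, 3]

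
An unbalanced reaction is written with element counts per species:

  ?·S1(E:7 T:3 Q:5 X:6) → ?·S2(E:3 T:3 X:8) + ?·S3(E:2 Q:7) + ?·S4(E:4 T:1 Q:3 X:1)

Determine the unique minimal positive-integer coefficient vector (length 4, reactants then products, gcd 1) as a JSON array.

Coefficients: [5, 3, 1, 6]

E: 5·7 = 35 | 3·3+1·2+6·4 = 35
T: 5·3 = 15 | 3·3+1·0+6·1 = 15
Q: 5·5 = 25 | 3·0+1·7+6·3 = 25
X: 5·6 = 30 | 3·8+1·0+6·1 = 30
gcd(5,3,1,6) = 1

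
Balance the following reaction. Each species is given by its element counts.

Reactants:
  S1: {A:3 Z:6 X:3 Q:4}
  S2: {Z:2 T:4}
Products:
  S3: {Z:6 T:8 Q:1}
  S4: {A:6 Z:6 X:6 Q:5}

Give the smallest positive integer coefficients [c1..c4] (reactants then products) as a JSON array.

A: 2·3+6·0 = 6 | 3·0+1·6 = 6
Z: 2·6+6·2 = 24 | 3·6+1·6 = 24
X: 2·3+6·0 = 6 | 3·0+1·6 = 6
T: 2·0+6·4 = 24 | 3·8+1·0 = 24
Q: 2·4+6·0 = 8 | 3·1+1·5 = 8
gcd(2,6,3,1) = 1

Coefficients: [2, 6, 3, 1]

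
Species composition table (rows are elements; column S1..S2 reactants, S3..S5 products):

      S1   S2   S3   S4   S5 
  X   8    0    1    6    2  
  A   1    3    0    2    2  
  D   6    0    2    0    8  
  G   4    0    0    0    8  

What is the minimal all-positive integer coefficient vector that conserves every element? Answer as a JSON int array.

X: 6·8+4·0 = 48 | 6·1+6·6+3·2 = 48
A: 6·1+4·3 = 18 | 6·0+6·2+3·2 = 18
D: 6·6+4·0 = 36 | 6·2+6·0+3·8 = 36
G: 6·4+4·0 = 24 | 6·0+6·0+3·8 = 24
gcd(6,4,6,6,3) = 1

Coefficients: [6, 4, 6, 6, 3]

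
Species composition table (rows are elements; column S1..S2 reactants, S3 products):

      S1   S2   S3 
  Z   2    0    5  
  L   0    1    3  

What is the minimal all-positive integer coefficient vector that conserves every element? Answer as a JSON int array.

Coefficients: [5, 6, 2]

Z: 5·2+6·0 = 10 | 2·5 = 10
L: 5·0+6·1 = 6 | 2·3 = 6
gcd(5,6,2) = 1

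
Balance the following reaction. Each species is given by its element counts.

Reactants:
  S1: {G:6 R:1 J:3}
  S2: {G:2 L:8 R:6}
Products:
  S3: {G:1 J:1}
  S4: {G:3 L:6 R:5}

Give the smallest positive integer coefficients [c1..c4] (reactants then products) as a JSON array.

G: 2·6+3·2 = 18 | 6·1+4·3 = 18
L: 2·0+3·8 = 24 | 6·0+4·6 = 24
R: 2·1+3·6 = 20 | 6·0+4·5 = 20
J: 2·3+3·0 = 6 | 6·1+4·0 = 6
gcd(2,3,6,4) = 1

Coefficients: [2, 3, 6, 4]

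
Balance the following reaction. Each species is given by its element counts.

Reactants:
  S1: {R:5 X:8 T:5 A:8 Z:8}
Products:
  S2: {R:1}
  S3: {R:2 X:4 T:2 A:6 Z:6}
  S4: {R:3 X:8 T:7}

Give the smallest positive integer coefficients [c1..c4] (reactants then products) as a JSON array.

Coefficients: [3, 4, 4, 1]

R: 3·5 = 15 | 4·1+4·2+1·3 = 15
X: 3·8 = 24 | 4·0+4·4+1·8 = 24
T: 3·5 = 15 | 4·0+4·2+1·7 = 15
A: 3·8 = 24 | 4·0+4·6+1·0 = 24
Z: 3·8 = 24 | 4·0+4·6+1·0 = 24
gcd(3,4,4,1) = 1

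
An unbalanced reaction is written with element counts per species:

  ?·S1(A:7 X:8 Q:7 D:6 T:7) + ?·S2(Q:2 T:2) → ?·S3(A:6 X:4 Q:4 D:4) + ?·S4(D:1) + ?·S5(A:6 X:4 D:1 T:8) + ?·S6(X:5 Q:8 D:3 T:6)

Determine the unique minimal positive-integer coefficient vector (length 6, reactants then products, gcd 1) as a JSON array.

Coefficients: [6, 3, 4, 5, 3, 4]

A: 6·7+3·0 = 42 | 4·6+5·0+3·6+4·0 = 42
X: 6·8+3·0 = 48 | 4·4+5·0+3·4+4·5 = 48
Q: 6·7+3·2 = 48 | 4·4+5·0+3·0+4·8 = 48
D: 6·6+3·0 = 36 | 4·4+5·1+3·1+4·3 = 36
T: 6·7+3·2 = 48 | 4·0+5·0+3·8+4·6 = 48
gcd(6,3,4,5,3,4) = 1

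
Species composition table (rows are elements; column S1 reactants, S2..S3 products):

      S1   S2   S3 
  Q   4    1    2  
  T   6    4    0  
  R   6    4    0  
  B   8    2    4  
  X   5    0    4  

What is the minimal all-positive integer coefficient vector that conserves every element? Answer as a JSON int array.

Q: 4·4 = 16 | 6·1+5·2 = 16
T: 4·6 = 24 | 6·4+5·0 = 24
R: 4·6 = 24 | 6·4+5·0 = 24
B: 4·8 = 32 | 6·2+5·4 = 32
X: 4·5 = 20 | 6·0+5·4 = 20
gcd(4,6,5) = 1

Coefficients: [4, 6, 5]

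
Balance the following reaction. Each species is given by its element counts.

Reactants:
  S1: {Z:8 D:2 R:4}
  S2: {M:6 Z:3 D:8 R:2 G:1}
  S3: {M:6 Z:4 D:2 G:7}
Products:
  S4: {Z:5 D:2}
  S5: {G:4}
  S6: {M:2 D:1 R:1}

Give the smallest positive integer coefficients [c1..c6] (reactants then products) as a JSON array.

M: 1·0+1·6+1·6 = 12 | 3·0+2·0+6·2 = 12
Z: 1·8+1·3+1·4 = 15 | 3·5+2·0+6·0 = 15
D: 1·2+1·8+1·2 = 12 | 3·2+2·0+6·1 = 12
R: 1·4+1·2+1·0 = 6 | 3·0+2·0+6·1 = 6
G: 1·0+1·1+1·7 = 8 | 3·0+2·4+6·0 = 8
gcd(1,1,1,3,2,6) = 1

Coefficients: [1, 1, 1, 3, 2, 6]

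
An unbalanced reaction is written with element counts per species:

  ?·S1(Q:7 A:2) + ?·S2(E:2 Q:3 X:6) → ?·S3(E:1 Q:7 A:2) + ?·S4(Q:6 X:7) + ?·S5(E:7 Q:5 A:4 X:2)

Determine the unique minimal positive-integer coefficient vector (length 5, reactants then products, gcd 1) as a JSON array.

E: 5·0+5·2 = 10 | 3·1+4·0+1·7 = 10
Q: 5·7+5·3 = 50 | 3·7+4·6+1·5 = 50
A: 5·2+5·0 = 10 | 3·2+4·0+1·4 = 10
X: 5·0+5·6 = 30 | 3·0+4·7+1·2 = 30
gcd(5,5,3,4,1) = 1

Coefficients: [5, 5, 3, 4, 1]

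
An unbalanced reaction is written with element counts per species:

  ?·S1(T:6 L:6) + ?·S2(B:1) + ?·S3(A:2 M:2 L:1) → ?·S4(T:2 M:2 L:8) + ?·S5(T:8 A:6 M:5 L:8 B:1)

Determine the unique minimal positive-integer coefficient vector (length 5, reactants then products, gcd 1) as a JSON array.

T: 3·6+2·0+6·0 = 18 | 1·2+2·8 = 18
A: 3·0+2·0+6·2 = 12 | 1·0+2·6 = 12
M: 3·0+2·0+6·2 = 12 | 1·2+2·5 = 12
L: 3·6+2·0+6·1 = 24 | 1·8+2·8 = 24
B: 3·0+2·1+6·0 = 2 | 1·0+2·1 = 2
gcd(3,2,6,1,2) = 1

Coefficients: [3, 2, 6, 1, 2]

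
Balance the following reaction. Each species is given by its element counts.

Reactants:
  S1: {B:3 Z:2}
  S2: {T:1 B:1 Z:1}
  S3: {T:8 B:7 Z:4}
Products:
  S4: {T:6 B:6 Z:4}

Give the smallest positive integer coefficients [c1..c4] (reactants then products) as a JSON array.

T: 1·0+6·1+3·8 = 30 | 5·6 = 30
B: 1·3+6·1+3·7 = 30 | 5·6 = 30
Z: 1·2+6·1+3·4 = 20 | 5·4 = 20
gcd(1,6,3,5) = 1

Coefficients: [1, 6, 3, 5]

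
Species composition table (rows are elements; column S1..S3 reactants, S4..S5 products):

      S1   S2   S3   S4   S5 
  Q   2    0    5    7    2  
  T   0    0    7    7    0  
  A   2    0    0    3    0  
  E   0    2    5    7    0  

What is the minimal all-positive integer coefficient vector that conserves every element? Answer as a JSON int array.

Q: 3·2+2·0+2·5 = 16 | 2·7+1·2 = 16
T: 3·0+2·0+2·7 = 14 | 2·7+1·0 = 14
A: 3·2+2·0+2·0 = 6 | 2·3+1·0 = 6
E: 3·0+2·2+2·5 = 14 | 2·7+1·0 = 14
gcd(3,2,2,2,1) = 1

Coefficients: [3, 2, 2, 2, 1]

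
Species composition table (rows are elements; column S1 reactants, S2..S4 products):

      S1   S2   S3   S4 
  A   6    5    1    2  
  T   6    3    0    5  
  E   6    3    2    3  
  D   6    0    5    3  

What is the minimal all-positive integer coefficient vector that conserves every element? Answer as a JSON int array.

A: 4·6 = 24 | 3·5+3·1+3·2 = 24
T: 4·6 = 24 | 3·3+3·0+3·5 = 24
E: 4·6 = 24 | 3·3+3·2+3·3 = 24
D: 4·6 = 24 | 3·0+3·5+3·3 = 24
gcd(4,3,3,3) = 1

Coefficients: [4, 3, 3, 3]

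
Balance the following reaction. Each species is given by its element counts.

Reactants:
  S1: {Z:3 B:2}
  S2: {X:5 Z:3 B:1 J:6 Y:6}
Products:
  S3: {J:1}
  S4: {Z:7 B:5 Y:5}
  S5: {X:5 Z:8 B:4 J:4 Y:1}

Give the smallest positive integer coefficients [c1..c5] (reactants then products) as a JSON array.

Coefficients: [4, 1, 2, 1, 1]

X: 4·0+1·5 = 5 | 2·0+1·0+1·5 = 5
Z: 4·3+1·3 = 15 | 2·0+1·7+1·8 = 15
B: 4·2+1·1 = 9 | 2·0+1·5+1·4 = 9
J: 4·0+1·6 = 6 | 2·1+1·0+1·4 = 6
Y: 4·0+1·6 = 6 | 2·0+1·5+1·1 = 6
gcd(4,1,2,1,1) = 1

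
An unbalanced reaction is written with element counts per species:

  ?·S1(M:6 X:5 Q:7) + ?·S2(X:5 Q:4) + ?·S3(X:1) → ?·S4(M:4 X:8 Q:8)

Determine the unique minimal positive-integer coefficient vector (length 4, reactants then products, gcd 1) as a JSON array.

Coefficients: [4, 5, 3, 6]

M: 4·6+5·0+3·0 = 24 | 6·4 = 24
X: 4·5+5·5+3·1 = 48 | 6·8 = 48
Q: 4·7+5·4+3·0 = 48 | 6·8 = 48
gcd(4,5,3,6) = 1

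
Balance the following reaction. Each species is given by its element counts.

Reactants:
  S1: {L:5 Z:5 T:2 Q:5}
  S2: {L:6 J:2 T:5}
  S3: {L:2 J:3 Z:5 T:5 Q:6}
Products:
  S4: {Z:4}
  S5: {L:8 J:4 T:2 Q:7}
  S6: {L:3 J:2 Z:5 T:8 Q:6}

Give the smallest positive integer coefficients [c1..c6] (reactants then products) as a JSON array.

Coefficients: [3, 2, 6, 5, 3, 5]

L: 3·5+2·6+6·2 = 39 | 5·0+3·8+5·3 = 39
J: 3·0+2·2+6·3 = 22 | 5·0+3·4+5·2 = 22
Z: 3·5+2·0+6·5 = 45 | 5·4+3·0+5·5 = 45
T: 3·2+2·5+6·5 = 46 | 5·0+3·2+5·8 = 46
Q: 3·5+2·0+6·6 = 51 | 5·0+3·7+5·6 = 51
gcd(3,2,6,5,3,5) = 1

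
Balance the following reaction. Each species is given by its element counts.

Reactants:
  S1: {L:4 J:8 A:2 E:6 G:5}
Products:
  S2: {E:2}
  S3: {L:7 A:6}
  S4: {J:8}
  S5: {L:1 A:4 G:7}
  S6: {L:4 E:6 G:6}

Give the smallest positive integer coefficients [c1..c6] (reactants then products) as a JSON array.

Coefficients: [5, 6, 1, 5, 1, 3]

L: 5·4 = 20 | 6·0+1·7+5·0+1·1+3·4 = 20
J: 5·8 = 40 | 6·0+1·0+5·8+1·0+3·0 = 40
A: 5·2 = 10 | 6·0+1·6+5·0+1·4+3·0 = 10
E: 5·6 = 30 | 6·2+1·0+5·0+1·0+3·6 = 30
G: 5·5 = 25 | 6·0+1·0+5·0+1·7+3·6 = 25
gcd(5,6,1,5,1,3) = 1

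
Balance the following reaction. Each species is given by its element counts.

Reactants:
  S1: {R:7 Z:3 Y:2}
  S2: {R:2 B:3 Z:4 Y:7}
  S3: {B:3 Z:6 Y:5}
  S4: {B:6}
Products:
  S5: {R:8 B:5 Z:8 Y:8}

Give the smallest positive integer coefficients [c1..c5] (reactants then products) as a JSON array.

Coefficients: [6, 3, 3, 2, 6]

R: 6·7+3·2+3·0+2·0 = 48 | 6·8 = 48
B: 6·0+3·3+3·3+2·6 = 30 | 6·5 = 30
Z: 6·3+3·4+3·6+2·0 = 48 | 6·8 = 48
Y: 6·2+3·7+3·5+2·0 = 48 | 6·8 = 48
gcd(6,3,3,2,6) = 1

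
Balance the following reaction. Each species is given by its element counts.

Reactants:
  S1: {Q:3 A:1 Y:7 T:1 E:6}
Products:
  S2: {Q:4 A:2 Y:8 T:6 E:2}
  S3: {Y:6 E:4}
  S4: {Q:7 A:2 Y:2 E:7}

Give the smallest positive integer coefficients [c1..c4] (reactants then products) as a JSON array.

Q: 6·3 = 18 | 1·4+5·0+2·7 = 18
A: 6·1 = 6 | 1·2+5·0+2·2 = 6
Y: 6·7 = 42 | 1·8+5·6+2·2 = 42
T: 6·1 = 6 | 1·6+5·0+2·0 = 6
E: 6·6 = 36 | 1·2+5·4+2·7 = 36
gcd(6,1,5,2) = 1

Coefficients: [6, 1, 5, 2]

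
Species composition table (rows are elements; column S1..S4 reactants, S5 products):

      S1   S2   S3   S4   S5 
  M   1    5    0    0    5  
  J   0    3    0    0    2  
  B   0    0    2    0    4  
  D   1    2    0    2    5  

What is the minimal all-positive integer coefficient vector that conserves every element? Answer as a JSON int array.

Coefficients: [5, 2, 6, 3, 3]

M: 5·1+2·5+6·0+3·0 = 15 | 3·5 = 15
J: 5·0+2·3+6·0+3·0 = 6 | 3·2 = 6
B: 5·0+2·0+6·2+3·0 = 12 | 3·4 = 12
D: 5·1+2·2+6·0+3·2 = 15 | 3·5 = 15
gcd(5,2,6,3,3) = 1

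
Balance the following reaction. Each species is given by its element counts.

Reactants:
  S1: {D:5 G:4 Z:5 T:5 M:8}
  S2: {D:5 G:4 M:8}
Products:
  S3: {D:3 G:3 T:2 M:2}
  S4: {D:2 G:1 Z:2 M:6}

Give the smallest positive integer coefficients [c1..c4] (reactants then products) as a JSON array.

D: 2·5+3·5 = 25 | 5·3+5·2 = 25
G: 2·4+3·4 = 20 | 5·3+5·1 = 20
Z: 2·5+3·0 = 10 | 5·0+5·2 = 10
T: 2·5+3·0 = 10 | 5·2+5·0 = 10
M: 2·8+3·8 = 40 | 5·2+5·6 = 40
gcd(2,3,5,5) = 1

Coefficients: [2, 3, 5, 5]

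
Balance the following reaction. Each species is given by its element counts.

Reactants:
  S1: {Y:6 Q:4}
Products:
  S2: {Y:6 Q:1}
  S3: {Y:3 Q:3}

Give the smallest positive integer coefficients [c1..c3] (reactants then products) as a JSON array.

Coefficients: [5, 2, 6]

Y: 5·6 = 30 | 2·6+6·3 = 30
Q: 5·4 = 20 | 2·1+6·3 = 20
gcd(5,2,6) = 1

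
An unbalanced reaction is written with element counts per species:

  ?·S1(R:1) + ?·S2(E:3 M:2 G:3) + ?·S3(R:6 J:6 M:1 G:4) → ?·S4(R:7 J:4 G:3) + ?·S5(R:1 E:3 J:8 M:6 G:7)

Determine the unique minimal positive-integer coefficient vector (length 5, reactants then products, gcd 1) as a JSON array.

Coefficients: [5, 1, 4, 4, 1]

R: 5·1+1·0+4·6 = 29 | 4·7+1·1 = 29
E: 5·0+1·3+4·0 = 3 | 4·0+1·3 = 3
J: 5·0+1·0+4·6 = 24 | 4·4+1·8 = 24
M: 5·0+1·2+4·1 = 6 | 4·0+1·6 = 6
G: 5·0+1·3+4·4 = 19 | 4·3+1·7 = 19
gcd(5,1,4,4,1) = 1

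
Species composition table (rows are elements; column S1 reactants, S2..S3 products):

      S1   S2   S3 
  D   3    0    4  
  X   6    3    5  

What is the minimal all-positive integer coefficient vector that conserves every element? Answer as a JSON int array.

D: 4·3 = 12 | 3·0+3·4 = 12
X: 4·6 = 24 | 3·3+3·5 = 24
gcd(4,3,3) = 1

Coefficients: [4, 3, 3]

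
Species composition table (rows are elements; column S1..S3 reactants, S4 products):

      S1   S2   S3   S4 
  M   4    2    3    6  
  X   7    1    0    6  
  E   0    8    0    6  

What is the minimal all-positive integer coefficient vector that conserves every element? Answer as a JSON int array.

M: 3·4+3·2+2·3 = 24 | 4·6 = 24
X: 3·7+3·1+2·0 = 24 | 4·6 = 24
E: 3·0+3·8+2·0 = 24 | 4·6 = 24
gcd(3,3,2,4) = 1

Coefficients: [3, 3, 2, 4]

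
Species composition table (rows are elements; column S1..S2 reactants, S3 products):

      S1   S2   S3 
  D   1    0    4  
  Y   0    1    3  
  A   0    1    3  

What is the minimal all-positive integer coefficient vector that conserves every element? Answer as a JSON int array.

Coefficients: [4, 3, 1]

D: 4·1+3·0 = 4 | 1·4 = 4
Y: 4·0+3·1 = 3 | 1·3 = 3
A: 4·0+3·1 = 3 | 1·3 = 3
gcd(4,3,1) = 1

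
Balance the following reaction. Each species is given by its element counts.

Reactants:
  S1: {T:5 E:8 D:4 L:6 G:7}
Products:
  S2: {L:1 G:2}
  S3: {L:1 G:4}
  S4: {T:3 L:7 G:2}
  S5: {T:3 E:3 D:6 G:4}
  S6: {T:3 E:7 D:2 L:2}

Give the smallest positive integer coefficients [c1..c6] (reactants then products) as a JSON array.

Coefficients: [6, 5, 5, 2, 2, 6]

T: 6·5 = 30 | 5·0+5·0+2·3+2·3+6·3 = 30
E: 6·8 = 48 | 5·0+5·0+2·0+2·3+6·7 = 48
D: 6·4 = 24 | 5·0+5·0+2·0+2·6+6·2 = 24
L: 6·6 = 36 | 5·1+5·1+2·7+2·0+6·2 = 36
G: 6·7 = 42 | 5·2+5·4+2·2+2·4+6·0 = 42
gcd(6,5,5,2,2,6) = 1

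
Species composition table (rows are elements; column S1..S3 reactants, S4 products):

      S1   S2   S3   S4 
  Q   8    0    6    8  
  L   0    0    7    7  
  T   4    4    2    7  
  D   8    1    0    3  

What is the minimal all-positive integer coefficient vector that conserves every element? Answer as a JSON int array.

Coefficients: [1, 4, 4, 4]

Q: 1·8+4·0+4·6 = 32 | 4·8 = 32
L: 1·0+4·0+4·7 = 28 | 4·7 = 28
T: 1·4+4·4+4·2 = 28 | 4·7 = 28
D: 1·8+4·1+4·0 = 12 | 4·3 = 12
gcd(1,4,4,4) = 1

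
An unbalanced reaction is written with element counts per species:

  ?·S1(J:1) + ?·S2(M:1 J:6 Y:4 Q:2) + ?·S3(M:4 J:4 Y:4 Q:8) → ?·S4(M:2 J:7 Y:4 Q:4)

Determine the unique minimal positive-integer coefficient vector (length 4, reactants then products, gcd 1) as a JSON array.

M: 5·0+2·1+1·4 = 6 | 3·2 = 6
J: 5·1+2·6+1·4 = 21 | 3·7 = 21
Y: 5·0+2·4+1·4 = 12 | 3·4 = 12
Q: 5·0+2·2+1·8 = 12 | 3·4 = 12
gcd(5,2,1,3) = 1

Coefficients: [5, 2, 1, 3]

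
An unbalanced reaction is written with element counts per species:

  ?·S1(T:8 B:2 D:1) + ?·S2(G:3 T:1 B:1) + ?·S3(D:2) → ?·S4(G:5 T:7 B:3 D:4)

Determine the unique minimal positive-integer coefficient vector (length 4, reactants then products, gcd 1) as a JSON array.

G: 2·0+5·3+5·0 = 15 | 3·5 = 15
T: 2·8+5·1+5·0 = 21 | 3·7 = 21
B: 2·2+5·1+5·0 = 9 | 3·3 = 9
D: 2·1+5·0+5·2 = 12 | 3·4 = 12
gcd(2,5,5,3) = 1

Coefficients: [2, 5, 5, 3]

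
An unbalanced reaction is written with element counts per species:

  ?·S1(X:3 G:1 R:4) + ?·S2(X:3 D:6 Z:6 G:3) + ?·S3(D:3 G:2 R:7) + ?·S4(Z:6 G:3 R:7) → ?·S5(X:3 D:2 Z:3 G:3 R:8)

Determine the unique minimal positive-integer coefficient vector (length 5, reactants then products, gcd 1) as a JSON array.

Coefficients: [5, 1, 2, 2, 6]

X: 5·3+1·3+2·0+2·0 = 18 | 6·3 = 18
D: 5·0+1·6+2·3+2·0 = 12 | 6·2 = 12
Z: 5·0+1·6+2·0+2·6 = 18 | 6·3 = 18
G: 5·1+1·3+2·2+2·3 = 18 | 6·3 = 18
R: 5·4+1·0+2·7+2·7 = 48 | 6·8 = 48
gcd(5,1,2,2,6) = 1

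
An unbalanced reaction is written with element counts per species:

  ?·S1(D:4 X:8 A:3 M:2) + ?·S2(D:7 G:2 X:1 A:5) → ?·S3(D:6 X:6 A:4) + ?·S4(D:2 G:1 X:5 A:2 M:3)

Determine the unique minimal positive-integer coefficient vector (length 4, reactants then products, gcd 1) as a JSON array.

Coefficients: [6, 2, 5, 4]

D: 6·4+2·7 = 38 | 5·6+4·2 = 38
G: 6·0+2·2 = 4 | 5·0+4·1 = 4
X: 6·8+2·1 = 50 | 5·6+4·5 = 50
A: 6·3+2·5 = 28 | 5·4+4·2 = 28
M: 6·2+2·0 = 12 | 5·0+4·3 = 12
gcd(6,2,5,4) = 1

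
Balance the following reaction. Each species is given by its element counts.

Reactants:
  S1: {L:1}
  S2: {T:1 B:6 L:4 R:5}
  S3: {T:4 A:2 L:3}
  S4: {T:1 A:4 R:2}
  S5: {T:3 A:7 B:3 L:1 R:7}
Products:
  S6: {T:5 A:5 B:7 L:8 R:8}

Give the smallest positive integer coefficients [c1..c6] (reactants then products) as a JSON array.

T: 5·0+3·1+2·4+1·1+1·3 = 15 | 3·5 = 15
A: 5·0+3·0+2·2+1·4+1·7 = 15 | 3·5 = 15
B: 5·0+3·6+2·0+1·0+1·3 = 21 | 3·7 = 21
L: 5·1+3·4+2·3+1·0+1·1 = 24 | 3·8 = 24
R: 5·0+3·5+2·0+1·2+1·7 = 24 | 3·8 = 24
gcd(5,3,2,1,1,3) = 1

Coefficients: [5, 3, 2, 1, 1, 3]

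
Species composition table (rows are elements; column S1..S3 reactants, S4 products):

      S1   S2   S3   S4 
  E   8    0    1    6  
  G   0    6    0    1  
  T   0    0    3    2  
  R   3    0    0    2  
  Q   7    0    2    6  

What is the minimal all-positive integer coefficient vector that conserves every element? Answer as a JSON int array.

Coefficients: [4, 1, 4, 6]

E: 4·8+1·0+4·1 = 36 | 6·6 = 36
G: 4·0+1·6+4·0 = 6 | 6·1 = 6
T: 4·0+1·0+4·3 = 12 | 6·2 = 12
R: 4·3+1·0+4·0 = 12 | 6·2 = 12
Q: 4·7+1·0+4·2 = 36 | 6·6 = 36
gcd(4,1,4,6) = 1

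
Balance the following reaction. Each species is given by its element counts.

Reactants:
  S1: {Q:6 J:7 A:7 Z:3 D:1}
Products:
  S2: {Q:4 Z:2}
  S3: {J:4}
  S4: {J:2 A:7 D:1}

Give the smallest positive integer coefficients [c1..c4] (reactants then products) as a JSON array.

Coefficients: [4, 6, 5, 4]

Q: 4·6 = 24 | 6·4+5·0+4·0 = 24
J: 4·7 = 28 | 6·0+5·4+4·2 = 28
A: 4·7 = 28 | 6·0+5·0+4·7 = 28
Z: 4·3 = 12 | 6·2+5·0+4·0 = 12
D: 4·1 = 4 | 6·0+5·0+4·1 = 4
gcd(4,6,5,4) = 1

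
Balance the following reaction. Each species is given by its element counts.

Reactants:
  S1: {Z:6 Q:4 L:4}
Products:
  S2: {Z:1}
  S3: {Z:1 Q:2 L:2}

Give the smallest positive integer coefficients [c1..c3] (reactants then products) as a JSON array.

Z: 1·6 = 6 | 4·1+2·1 = 6
Q: 1·4 = 4 | 4·0+2·2 = 4
L: 1·4 = 4 | 4·0+2·2 = 4
gcd(1,4,2) = 1

Coefficients: [1, 4, 2]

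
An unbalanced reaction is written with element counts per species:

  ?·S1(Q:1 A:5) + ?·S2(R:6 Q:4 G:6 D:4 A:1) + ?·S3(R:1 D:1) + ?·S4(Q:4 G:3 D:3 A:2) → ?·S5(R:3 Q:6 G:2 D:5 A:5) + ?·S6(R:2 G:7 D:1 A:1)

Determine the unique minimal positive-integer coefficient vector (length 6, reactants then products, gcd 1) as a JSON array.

R: 4·0+3·6+6·1+5·0 = 24 | 6·3+3·2 = 24
Q: 4·1+3·4+6·0+5·4 = 36 | 6·6+3·0 = 36
G: 4·0+3·6+6·0+5·3 = 33 | 6·2+3·7 = 33
D: 4·0+3·4+6·1+5·3 = 33 | 6·5+3·1 = 33
A: 4·5+3·1+6·0+5·2 = 33 | 6·5+3·1 = 33
gcd(4,3,6,5,6,3) = 1

Coefficients: [4, 3, 6, 5, 6, 3]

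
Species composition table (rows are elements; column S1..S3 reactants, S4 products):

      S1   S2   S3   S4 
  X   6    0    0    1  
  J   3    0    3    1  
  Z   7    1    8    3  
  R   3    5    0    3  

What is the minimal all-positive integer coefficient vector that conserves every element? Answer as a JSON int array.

X: 1·6+3·0+1·0 = 6 | 6·1 = 6
J: 1·3+3·0+1·3 = 6 | 6·1 = 6
Z: 1·7+3·1+1·8 = 18 | 6·3 = 18
R: 1·3+3·5+1·0 = 18 | 6·3 = 18
gcd(1,3,1,6) = 1

Coefficients: [1, 3, 1, 6]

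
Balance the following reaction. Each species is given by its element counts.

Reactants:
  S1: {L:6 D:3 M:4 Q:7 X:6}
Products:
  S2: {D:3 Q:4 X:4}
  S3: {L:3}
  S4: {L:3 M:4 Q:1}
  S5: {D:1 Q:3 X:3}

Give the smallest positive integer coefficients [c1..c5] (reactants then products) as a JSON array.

Coefficients: [5, 3, 5, 5, 6]

L: 5·6 = 30 | 3·0+5·3+5·3+6·0 = 30
D: 5·3 = 15 | 3·3+5·0+5·0+6·1 = 15
M: 5·4 = 20 | 3·0+5·0+5·4+6·0 = 20
Q: 5·7 = 35 | 3·4+5·0+5·1+6·3 = 35
X: 5·6 = 30 | 3·4+5·0+5·0+6·3 = 30
gcd(5,3,5,5,6) = 1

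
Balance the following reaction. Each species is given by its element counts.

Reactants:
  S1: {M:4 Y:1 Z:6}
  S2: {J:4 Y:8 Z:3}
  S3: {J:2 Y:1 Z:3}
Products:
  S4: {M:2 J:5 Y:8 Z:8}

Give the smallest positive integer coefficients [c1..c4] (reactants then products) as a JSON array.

M: 3·4+5·0+5·0 = 12 | 6·2 = 12
J: 3·0+5·4+5·2 = 30 | 6·5 = 30
Y: 3·1+5·8+5·1 = 48 | 6·8 = 48
Z: 3·6+5·3+5·3 = 48 | 6·8 = 48
gcd(3,5,5,6) = 1

Coefficients: [3, 5, 5, 6]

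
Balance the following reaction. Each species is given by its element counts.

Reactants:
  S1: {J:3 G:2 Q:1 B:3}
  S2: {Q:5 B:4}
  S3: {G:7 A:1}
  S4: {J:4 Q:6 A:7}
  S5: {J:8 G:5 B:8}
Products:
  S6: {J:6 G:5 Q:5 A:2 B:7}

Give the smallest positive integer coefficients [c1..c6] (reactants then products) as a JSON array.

J: 4·3+2·0+1·0+1·4+1·8 = 24 | 4·6 = 24
G: 4·2+2·0+1·7+1·0+1·5 = 20 | 4·5 = 20
Q: 4·1+2·5+1·0+1·6+1·0 = 20 | 4·5 = 20
A: 4·0+2·0+1·1+1·7+1·0 = 8 | 4·2 = 8
B: 4·3+2·4+1·0+1·0+1·8 = 28 | 4·7 = 28
gcd(4,2,1,1,1,4) = 1

Coefficients: [4, 2, 1, 1, 1, 4]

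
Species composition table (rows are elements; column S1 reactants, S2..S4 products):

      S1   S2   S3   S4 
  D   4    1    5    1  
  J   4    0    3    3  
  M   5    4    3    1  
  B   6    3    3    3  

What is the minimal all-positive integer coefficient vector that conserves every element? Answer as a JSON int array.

D: 6·4 = 24 | 4·1+3·5+5·1 = 24
J: 6·4 = 24 | 4·0+3·3+5·3 = 24
M: 6·5 = 30 | 4·4+3·3+5·1 = 30
B: 6·6 = 36 | 4·3+3·3+5·3 = 36
gcd(6,4,3,5) = 1

Coefficients: [6, 4, 3, 5]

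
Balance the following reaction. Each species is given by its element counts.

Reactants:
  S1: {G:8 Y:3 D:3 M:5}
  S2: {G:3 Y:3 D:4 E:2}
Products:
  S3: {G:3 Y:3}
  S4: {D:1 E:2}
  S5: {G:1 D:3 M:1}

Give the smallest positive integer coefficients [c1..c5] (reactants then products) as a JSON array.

Coefficients: [1, 4, 5, 4, 5]

G: 1·8+4·3 = 20 | 5·3+4·0+5·1 = 20
Y: 1·3+4·3 = 15 | 5·3+4·0+5·0 = 15
D: 1·3+4·4 = 19 | 5·0+4·1+5·3 = 19
M: 1·5+4·0 = 5 | 5·0+4·0+5·1 = 5
E: 1·0+4·2 = 8 | 5·0+4·2+5·0 = 8
gcd(1,4,5,4,5) = 1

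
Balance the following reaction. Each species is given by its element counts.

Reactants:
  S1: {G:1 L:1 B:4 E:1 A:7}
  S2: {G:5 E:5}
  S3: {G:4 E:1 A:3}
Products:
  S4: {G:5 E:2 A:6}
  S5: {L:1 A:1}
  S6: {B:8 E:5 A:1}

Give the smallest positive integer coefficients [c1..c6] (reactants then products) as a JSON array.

G: 6·1+4·5+1·4 = 30 | 6·5+6·0+3·0 = 30
L: 6·1+4·0+1·0 = 6 | 6·0+6·1+3·0 = 6
B: 6·4+4·0+1·0 = 24 | 6·0+6·0+3·8 = 24
E: 6·1+4·5+1·1 = 27 | 6·2+6·0+3·5 = 27
A: 6·7+4·0+1·3 = 45 | 6·6+6·1+3·1 = 45
gcd(6,4,1,6,6,3) = 1

Coefficients: [6, 4, 1, 6, 6, 3]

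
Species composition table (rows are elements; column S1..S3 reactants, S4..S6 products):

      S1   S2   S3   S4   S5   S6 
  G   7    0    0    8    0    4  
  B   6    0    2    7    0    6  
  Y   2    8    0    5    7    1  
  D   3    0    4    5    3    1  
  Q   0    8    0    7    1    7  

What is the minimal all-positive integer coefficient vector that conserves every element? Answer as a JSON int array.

G: 4·7+5·0+4·0 = 28 | 2·8+5·0+3·4 = 28
B: 4·6+5·0+4·2 = 32 | 2·7+5·0+3·6 = 32
Y: 4·2+5·8+4·0 = 48 | 2·5+5·7+3·1 = 48
D: 4·3+5·0+4·4 = 28 | 2·5+5·3+3·1 = 28
Q: 4·0+5·8+4·0 = 40 | 2·7+5·1+3·7 = 40
gcd(4,5,4,2,5,3) = 1

Coefficients: [4, 5, 4, 2, 5, 3]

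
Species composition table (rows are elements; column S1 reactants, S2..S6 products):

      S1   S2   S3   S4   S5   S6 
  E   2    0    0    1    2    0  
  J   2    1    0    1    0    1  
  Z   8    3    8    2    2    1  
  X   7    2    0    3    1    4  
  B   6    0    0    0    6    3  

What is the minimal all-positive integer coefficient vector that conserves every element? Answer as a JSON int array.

E: 5·2 = 10 | 2·0+2·0+4·1+3·2+4·0 = 10
J: 5·2 = 10 | 2·1+2·0+4·1+3·0+4·1 = 10
Z: 5·8 = 40 | 2·3+2·8+4·2+3·2+4·1 = 40
X: 5·7 = 35 | 2·2+2·0+4·3+3·1+4·4 = 35
B: 5·6 = 30 | 2·0+2·0+4·0+3·6+4·3 = 30
gcd(5,2,2,4,3,4) = 1

Coefficients: [5, 2, 2, 4, 3, 4]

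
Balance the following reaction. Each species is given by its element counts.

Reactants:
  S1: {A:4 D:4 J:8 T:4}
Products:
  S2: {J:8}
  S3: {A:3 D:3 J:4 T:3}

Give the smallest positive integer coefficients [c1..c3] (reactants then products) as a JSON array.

A: 3·4 = 12 | 1·0+4·3 = 12
D: 3·4 = 12 | 1·0+4·3 = 12
J: 3·8 = 24 | 1·8+4·4 = 24
T: 3·4 = 12 | 1·0+4·3 = 12
gcd(3,1,4) = 1

Coefficients: [3, 1, 4]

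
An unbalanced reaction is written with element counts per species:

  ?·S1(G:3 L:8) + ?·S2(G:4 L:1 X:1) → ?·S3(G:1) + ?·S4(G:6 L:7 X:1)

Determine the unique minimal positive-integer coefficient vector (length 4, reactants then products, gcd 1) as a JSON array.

Coefficients: [3, 4, 1, 4]

G: 3·3+4·4 = 25 | 1·1+4·6 = 25
L: 3·8+4·1 = 28 | 1·0+4·7 = 28
X: 3·0+4·1 = 4 | 1·0+4·1 = 4
gcd(3,4,1,4) = 1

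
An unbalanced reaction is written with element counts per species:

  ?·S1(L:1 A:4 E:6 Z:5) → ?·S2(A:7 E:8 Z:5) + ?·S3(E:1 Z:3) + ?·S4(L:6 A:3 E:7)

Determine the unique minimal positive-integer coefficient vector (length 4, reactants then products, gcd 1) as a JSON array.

L: 6·1 = 6 | 3·0+5·0+1·6 = 6
A: 6·4 = 24 | 3·7+5·0+1·3 = 24
E: 6·6 = 36 | 3·8+5·1+1·7 = 36
Z: 6·5 = 30 | 3·5+5·3+1·0 = 30
gcd(6,3,5,1) = 1

Coefficients: [6, 3, 5, 1]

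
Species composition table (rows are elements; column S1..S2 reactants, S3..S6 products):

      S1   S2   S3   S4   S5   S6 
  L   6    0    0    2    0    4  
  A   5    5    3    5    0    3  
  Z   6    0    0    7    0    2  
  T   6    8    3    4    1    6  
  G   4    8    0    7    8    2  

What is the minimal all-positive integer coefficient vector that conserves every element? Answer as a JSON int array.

L: 4·6+4·0 = 24 | 5·0+2·2+3·0+5·4 = 24
A: 4·5+4·5 = 40 | 5·3+2·5+3·0+5·3 = 40
Z: 4·6+4·0 = 24 | 5·0+2·7+3·0+5·2 = 24
T: 4·6+4·8 = 56 | 5·3+2·4+3·1+5·6 = 56
G: 4·4+4·8 = 48 | 5·0+2·7+3·8+5·2 = 48
gcd(4,4,5,2,3,5) = 1

Coefficients: [4, 4, 5, 2, 3, 5]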